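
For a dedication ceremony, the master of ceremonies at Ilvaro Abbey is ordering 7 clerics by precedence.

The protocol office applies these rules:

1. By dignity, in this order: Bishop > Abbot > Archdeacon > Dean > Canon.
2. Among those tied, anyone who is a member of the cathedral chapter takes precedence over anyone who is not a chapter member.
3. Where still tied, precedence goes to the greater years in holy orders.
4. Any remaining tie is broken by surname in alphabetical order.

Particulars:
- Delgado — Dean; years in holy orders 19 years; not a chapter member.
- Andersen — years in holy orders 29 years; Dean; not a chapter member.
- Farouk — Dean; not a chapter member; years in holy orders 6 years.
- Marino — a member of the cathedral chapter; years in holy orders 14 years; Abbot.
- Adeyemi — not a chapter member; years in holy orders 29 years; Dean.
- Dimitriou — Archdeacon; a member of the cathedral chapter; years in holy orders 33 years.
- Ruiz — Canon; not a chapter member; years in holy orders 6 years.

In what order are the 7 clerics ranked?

By dignity: Marino (Abbot); then Dimitriou (Archdeacon); then Adeyemi, Andersen, Delgado and Farouk (Dean); then Ruiz (Canon).
Adeyemi, Andersen, Delgado and Farouk are each not a chapter member, so the next rule applies.
Among Adeyemi, Andersen, Delgado and Farouk, by years in holy orders (higher first): Adeyemi and Andersen (29 years) before Delgado (19 years) before Farouk (6 years).
Among Adeyemi and Andersen, alphabetically by surname: Adeyemi before Andersen.
Full order: Marino, Dimitriou, Adeyemi, Andersen, Delgado, Farouk, Ruiz.

Marino, Dimitriou, Adeyemi, Andersen, Delgado, Farouk, Ruiz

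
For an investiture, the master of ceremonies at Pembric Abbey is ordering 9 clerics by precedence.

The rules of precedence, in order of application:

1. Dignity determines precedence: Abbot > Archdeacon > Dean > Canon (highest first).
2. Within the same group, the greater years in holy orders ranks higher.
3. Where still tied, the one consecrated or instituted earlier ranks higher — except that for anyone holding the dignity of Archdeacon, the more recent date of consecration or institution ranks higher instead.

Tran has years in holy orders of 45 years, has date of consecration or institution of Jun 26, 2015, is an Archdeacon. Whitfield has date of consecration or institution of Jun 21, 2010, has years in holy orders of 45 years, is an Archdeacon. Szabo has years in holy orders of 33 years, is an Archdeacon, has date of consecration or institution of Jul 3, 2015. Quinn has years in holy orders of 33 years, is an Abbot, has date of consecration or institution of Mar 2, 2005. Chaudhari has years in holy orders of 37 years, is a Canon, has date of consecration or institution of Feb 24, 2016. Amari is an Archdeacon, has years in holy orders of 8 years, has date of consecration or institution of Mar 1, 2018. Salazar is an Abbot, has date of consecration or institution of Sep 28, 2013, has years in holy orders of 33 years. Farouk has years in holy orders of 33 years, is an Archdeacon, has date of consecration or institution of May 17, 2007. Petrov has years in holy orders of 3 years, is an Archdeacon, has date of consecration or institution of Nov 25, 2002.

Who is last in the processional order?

By dignity: Quinn and Salazar (Abbot); then Tran, Whitfield, Szabo, Farouk, Amari and Petrov (Archdeacon); then Chaudhari (Canon).
Quinn and Salazar both have years in holy orders 33 years, so the next rule applies.
Among Quinn and Salazar, by date of consecration or institution (earlier first): Quinn (Mar 2, 2005) before Salazar (Sep 28, 2013).
Among Tran, Whitfield, Szabo, Farouk, Amari and Petrov, by years in holy orders (higher first): Tran and Whitfield (45 years) before Szabo and Farouk (33 years) before Amari (8 years) before Petrov (3 years).
Among Tran and Whitfield, by date of consecration or institution (later first) (reversed rule for this group): Tran (Jun 26, 2015) before Whitfield (Jun 21, 2010).
Among Szabo and Farouk, by date of consecration or institution (later first) (reversed rule for this group): Szabo (Jul 3, 2015) before Farouk (May 17, 2007).
Order: Quinn, Salazar, Tran, Whitfield, Szabo, Farouk, Amari, Petrov, Chaudhari.

Chaudhari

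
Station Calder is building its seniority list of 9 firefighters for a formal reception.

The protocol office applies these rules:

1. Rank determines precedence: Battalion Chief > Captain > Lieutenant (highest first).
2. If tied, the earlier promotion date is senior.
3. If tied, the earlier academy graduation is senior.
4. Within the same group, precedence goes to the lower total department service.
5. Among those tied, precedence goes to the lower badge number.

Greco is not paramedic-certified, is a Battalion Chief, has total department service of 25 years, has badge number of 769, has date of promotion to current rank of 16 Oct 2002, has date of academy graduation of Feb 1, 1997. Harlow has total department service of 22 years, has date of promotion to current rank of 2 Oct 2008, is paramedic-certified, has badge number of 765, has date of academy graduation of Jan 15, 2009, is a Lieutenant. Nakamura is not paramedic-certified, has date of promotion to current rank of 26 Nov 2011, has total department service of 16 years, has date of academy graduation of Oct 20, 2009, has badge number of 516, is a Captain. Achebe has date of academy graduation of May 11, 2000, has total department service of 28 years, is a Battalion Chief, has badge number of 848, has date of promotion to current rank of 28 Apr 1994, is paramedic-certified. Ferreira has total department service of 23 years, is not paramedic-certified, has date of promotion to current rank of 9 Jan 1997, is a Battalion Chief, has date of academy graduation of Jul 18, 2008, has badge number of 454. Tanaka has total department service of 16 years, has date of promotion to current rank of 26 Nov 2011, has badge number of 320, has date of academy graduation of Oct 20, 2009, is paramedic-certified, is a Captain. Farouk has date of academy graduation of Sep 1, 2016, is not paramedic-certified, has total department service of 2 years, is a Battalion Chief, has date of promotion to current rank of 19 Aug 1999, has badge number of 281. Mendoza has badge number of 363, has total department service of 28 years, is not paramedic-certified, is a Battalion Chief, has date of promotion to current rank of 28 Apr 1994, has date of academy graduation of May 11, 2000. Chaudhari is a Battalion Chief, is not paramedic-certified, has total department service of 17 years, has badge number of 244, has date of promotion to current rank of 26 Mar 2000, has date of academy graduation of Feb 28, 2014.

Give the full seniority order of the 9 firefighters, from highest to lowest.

By rank: Mendoza, Achebe, Ferreira, Farouk, Chaudhari and Greco (Battalion Chief); then Tanaka and Nakamura (Captain); then Harlow (Lieutenant).
Among Mendoza, Achebe, Ferreira, Farouk, Chaudhari and Greco, by date of promotion to current rank (earlier first): Mendoza and Achebe (28 Apr 1994) before Ferreira (9 Jan 1997) before Farouk (19 Aug 1999) before Chaudhari (26 Mar 2000) before Greco (16 Oct 2002).
Mendoza and Achebe both have date of academy graduation May 11, 2000, so the next rule applies.
Mendoza and Achebe both have total department service 28 years, so the next rule applies.
Among Mendoza and Achebe, by badge number (lower first): Mendoza (363) before Achebe (848).
Tanaka and Nakamura both have date of promotion to current rank 26 Nov 2011, so the next rule applies.
Tanaka and Nakamura both have date of academy graduation Oct 20, 2009, so the next rule applies.
Tanaka and Nakamura both have total department service 16 years, so the next rule applies.
Among Tanaka and Nakamura, by badge number (lower first): Tanaka (320) before Nakamura (516).
Full order: Mendoza, Achebe, Ferreira, Farouk, Chaudhari, Greco, Tanaka, Nakamura, Harlow.

Mendoza, Achebe, Ferreira, Farouk, Chaudhari, Greco, Tanaka, Nakamura, Harlow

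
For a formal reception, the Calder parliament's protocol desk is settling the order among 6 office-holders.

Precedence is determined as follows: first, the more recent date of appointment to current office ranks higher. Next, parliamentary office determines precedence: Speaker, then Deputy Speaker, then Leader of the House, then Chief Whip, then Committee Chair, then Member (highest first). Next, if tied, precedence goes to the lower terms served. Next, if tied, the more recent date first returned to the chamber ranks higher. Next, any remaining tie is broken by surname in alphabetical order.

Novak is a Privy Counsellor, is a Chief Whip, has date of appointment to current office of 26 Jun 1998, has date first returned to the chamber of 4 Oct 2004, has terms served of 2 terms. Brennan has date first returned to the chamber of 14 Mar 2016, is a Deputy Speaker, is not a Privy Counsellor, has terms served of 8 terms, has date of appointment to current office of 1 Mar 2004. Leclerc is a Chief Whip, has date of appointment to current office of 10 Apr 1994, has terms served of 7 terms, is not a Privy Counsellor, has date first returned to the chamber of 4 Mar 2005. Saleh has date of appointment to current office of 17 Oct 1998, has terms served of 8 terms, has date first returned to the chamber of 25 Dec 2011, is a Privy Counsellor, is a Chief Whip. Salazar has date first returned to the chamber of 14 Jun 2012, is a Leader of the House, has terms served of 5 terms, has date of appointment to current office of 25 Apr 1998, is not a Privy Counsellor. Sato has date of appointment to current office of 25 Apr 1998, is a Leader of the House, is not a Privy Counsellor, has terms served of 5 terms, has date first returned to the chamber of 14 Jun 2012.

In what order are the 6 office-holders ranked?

By date of appointment to current office (later first): Brennan (1 Mar 2004); then Saleh (17 Oct 1998); then Novak (26 Jun 1998); then Salazar and Sato (both 25 Apr 1998); then Leclerc (10 Apr 1994).
Salazar and Sato are each Leader of the House, so the next rule applies.
Salazar and Sato both have terms served 5 terms, so the next rule applies.
Salazar and Sato both have date first returned to the chamber 14 Jun 2012, so the next rule applies.
Among Salazar and Sato, alphabetically by surname: Salazar before Sato.
Full order: Brennan, Saleh, Novak, Salazar, Sato, Leclerc.

Brennan, Saleh, Novak, Salazar, Sato, Leclerc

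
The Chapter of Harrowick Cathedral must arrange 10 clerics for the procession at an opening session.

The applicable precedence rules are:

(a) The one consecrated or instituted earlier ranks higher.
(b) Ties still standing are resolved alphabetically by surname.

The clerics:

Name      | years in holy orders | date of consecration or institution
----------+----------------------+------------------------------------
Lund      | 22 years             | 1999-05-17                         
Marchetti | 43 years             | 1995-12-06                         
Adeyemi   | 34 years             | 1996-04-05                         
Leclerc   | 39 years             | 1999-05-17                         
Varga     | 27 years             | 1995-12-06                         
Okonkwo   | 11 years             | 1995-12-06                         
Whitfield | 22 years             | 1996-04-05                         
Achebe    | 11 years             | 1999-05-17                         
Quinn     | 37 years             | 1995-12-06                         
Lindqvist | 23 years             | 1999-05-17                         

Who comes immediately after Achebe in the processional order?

By date of consecration or institution (earlier first): Marchetti, Okonkwo, Quinn and Varga (each 1995-12-06); then Adeyemi and Whitfield (both 1996-04-05); then Achebe, Leclerc, Lindqvist and Lund (each 1999-05-17).
Among Marchetti, Okonkwo, Quinn and Varga, alphabetically by surname: Marchetti before Okonkwo before Quinn before Varga.
Among Adeyemi and Whitfield, alphabetically by surname: Adeyemi before Whitfield.
Among Achebe, Leclerc, Lindqvist and Lund, alphabetically by surname: Achebe before Leclerc before Lindqvist before Lund.
Order: Marchetti, Okonkwo, Quinn, Varga, Adeyemi, Whitfield, Achebe, Leclerc, Lindqvist, Lund.

Leclerc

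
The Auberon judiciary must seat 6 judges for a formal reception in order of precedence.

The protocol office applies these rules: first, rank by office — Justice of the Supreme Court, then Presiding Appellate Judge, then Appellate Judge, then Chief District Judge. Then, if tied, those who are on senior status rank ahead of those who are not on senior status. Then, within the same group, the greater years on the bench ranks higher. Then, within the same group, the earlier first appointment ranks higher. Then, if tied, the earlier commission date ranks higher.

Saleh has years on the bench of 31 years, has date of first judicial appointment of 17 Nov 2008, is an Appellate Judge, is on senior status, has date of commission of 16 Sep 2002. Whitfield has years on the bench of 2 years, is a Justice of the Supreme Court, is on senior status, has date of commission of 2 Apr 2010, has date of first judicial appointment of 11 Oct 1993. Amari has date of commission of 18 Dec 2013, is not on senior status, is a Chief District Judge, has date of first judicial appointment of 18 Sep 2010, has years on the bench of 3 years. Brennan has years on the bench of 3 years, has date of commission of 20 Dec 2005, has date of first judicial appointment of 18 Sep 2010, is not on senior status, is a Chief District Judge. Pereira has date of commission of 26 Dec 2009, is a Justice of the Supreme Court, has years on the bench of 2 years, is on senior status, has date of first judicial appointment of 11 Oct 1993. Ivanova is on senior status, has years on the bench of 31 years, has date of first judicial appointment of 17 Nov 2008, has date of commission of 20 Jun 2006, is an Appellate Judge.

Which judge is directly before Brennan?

By office: Pereira and Whitfield (Justice of the Supreme Court); then Saleh and Ivanova (Appellate Judge); then Brennan and Amari (Chief District Judge).
Pereira and Whitfield are each on senior status, so the next rule applies.
Pereira and Whitfield both have years on the bench 2 years, so the next rule applies.
Pereira and Whitfield both have date of first judicial appointment 11 Oct 1993, so the next rule applies.
Among Pereira and Whitfield, by date of commission (earlier first): Pereira (26 Dec 2009) before Whitfield (2 Apr 2010).
Saleh and Ivanova are each on senior status, so the next rule applies.
Saleh and Ivanova both have years on the bench 31 years, so the next rule applies.
Saleh and Ivanova both have date of first judicial appointment 17 Nov 2008, so the next rule applies.
Among Saleh and Ivanova, by date of commission (earlier first): Saleh (16 Sep 2002) before Ivanova (20 Jun 2006).
Brennan and Amari are each not on senior status, so the next rule applies.
Brennan and Amari both have years on the bench 3 years, so the next rule applies.
Brennan and Amari both have date of first judicial appointment 18 Sep 2010, so the next rule applies.
Among Brennan and Amari, by date of commission (earlier first): Brennan (20 Dec 2005) before Amari (18 Dec 2013).
Order: Pereira, Whitfield, Saleh, Ivanova, Brennan, Amari.

Ivanova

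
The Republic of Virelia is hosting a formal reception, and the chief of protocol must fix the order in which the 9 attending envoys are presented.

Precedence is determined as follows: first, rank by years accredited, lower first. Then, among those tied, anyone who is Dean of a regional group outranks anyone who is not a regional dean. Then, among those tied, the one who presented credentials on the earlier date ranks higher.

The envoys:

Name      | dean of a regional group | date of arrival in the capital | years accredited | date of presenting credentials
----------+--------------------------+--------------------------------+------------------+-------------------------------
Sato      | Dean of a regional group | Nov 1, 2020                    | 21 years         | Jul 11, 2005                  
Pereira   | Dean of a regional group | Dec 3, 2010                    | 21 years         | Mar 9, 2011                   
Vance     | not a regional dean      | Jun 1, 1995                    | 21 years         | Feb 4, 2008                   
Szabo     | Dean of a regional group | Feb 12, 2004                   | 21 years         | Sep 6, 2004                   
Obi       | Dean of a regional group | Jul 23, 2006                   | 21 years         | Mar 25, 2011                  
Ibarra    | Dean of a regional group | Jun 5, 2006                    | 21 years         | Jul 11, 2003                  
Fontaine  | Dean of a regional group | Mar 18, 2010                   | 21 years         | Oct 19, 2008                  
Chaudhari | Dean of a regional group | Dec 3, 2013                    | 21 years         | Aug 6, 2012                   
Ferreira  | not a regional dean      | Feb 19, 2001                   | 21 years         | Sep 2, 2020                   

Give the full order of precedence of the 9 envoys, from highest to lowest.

Ibarra, Szabo, Sato, Fontaine, Pereira, Obi, Chaudhari, Vance, Ferreira

By years accredited (lower first): Ibarra, Szabo, Sato, Fontaine, Pereira, Obi, Chaudhari, Vance and Ferreira (each 21 years).
Among Ibarra, Szabo, Sato, Fontaine, Pereira, Obi, Chaudhari, Vance and Ferreira, Dean of a regional group before not a regional dean: Ibarra, Szabo, Sato, Fontaine, Pereira, Obi and Chaudhari (Dean of a regional group) before Vance and Ferreira (not a regional dean).
Among Ibarra, Szabo, Sato, Fontaine, Pereira, Obi and Chaudhari, by date of presenting credentials (earlier first): Ibarra (Jul 11, 2003) before Szabo (Sep 6, 2004) before Sato (Jul 11, 2005) before Fontaine (Oct 19, 2008) before Pereira (Mar 9, 2011) before Obi (Mar 25, 2011) before Chaudhari (Aug 6, 2012).
Among Vance and Ferreira, by date of presenting credentials (earlier first): Vance (Feb 4, 2008) before Ferreira (Sep 2, 2020).
Full order: Ibarra, Szabo, Sato, Fontaine, Pereira, Obi, Chaudhari, Vance, Ferreira.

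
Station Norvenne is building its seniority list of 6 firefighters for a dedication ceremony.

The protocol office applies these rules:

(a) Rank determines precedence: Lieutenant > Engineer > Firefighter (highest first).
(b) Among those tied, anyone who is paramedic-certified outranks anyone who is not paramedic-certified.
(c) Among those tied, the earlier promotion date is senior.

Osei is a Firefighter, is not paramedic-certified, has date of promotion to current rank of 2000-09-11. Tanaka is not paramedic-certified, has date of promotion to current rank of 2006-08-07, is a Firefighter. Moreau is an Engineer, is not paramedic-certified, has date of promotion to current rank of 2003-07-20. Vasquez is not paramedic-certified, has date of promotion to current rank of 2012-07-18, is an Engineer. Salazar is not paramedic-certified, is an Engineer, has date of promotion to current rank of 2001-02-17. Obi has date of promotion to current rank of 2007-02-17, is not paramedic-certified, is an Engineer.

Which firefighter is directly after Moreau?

By rank: Salazar, Moreau, Obi and Vasquez (Engineer); then Osei and Tanaka (Firefighter).
Salazar, Moreau, Obi and Vasquez are each not paramedic-certified, so the next rule applies.
Among Salazar, Moreau, Obi and Vasquez, by date of promotion to current rank (earlier first): Salazar (2001-02-17) before Moreau (2003-07-20) before Obi (2007-02-17) before Vasquez (2012-07-18).
Osei and Tanaka are each not paramedic-certified, so the next rule applies.
Among Osei and Tanaka, by date of promotion to current rank (earlier first): Osei (2000-09-11) before Tanaka (2006-08-07).
Order: Salazar, Moreau, Obi, Vasquez, Osei, Tanaka.

Obi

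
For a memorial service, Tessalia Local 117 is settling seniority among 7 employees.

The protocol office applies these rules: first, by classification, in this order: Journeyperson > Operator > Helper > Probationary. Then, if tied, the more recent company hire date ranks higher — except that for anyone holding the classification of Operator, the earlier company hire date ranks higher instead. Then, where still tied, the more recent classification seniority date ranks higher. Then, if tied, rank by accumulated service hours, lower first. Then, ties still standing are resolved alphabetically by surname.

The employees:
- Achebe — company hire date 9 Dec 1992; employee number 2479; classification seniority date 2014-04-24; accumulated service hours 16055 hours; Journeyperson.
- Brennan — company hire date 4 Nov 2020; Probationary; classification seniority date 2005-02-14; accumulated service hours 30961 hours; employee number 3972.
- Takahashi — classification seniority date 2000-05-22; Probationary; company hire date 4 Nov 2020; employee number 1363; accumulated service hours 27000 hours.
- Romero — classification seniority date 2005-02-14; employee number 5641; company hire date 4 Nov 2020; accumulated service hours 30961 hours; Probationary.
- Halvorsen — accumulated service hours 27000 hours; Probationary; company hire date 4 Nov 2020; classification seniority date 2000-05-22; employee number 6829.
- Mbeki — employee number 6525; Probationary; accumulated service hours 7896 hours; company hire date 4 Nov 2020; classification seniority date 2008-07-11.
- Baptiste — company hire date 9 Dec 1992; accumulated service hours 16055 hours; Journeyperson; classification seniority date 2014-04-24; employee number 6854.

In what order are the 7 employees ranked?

Achebe, Baptiste, Mbeki, Brennan, Romero, Halvorsen, Takahashi

By classification: Achebe and Baptiste (Journeyperson); then Mbeki, Brennan, Romero, Halvorsen and Takahashi (Probationary).
Achebe and Baptiste both have company hire date 9 Dec 1992, so the next rule applies.
Achebe and Baptiste both have classification seniority date 2014-04-24, so the next rule applies.
Achebe and Baptiste both have accumulated service hours 16055 hours, so the next rule applies.
Among Achebe and Baptiste, alphabetically by surname: Achebe before Baptiste.
Mbeki, Brennan, Romero, Halvorsen and Takahashi all have company hire date 4 Nov 2020, so the next rule applies.
Among Mbeki, Brennan, Romero, Halvorsen and Takahashi, by classification seniority date (later first): Mbeki (2008-07-11) before Brennan and Romero (2005-02-14) before Halvorsen and Takahashi (2000-05-22).
Brennan and Romero both have accumulated service hours 30961 hours, so the next rule applies.
Among Brennan and Romero, alphabetically by surname: Brennan before Romero.
Halvorsen and Takahashi both have accumulated service hours 27000 hours, so the next rule applies.
Among Halvorsen and Takahashi, alphabetically by surname: Halvorsen before Takahashi.
Full order: Achebe, Baptiste, Mbeki, Brennan, Romero, Halvorsen, Takahashi.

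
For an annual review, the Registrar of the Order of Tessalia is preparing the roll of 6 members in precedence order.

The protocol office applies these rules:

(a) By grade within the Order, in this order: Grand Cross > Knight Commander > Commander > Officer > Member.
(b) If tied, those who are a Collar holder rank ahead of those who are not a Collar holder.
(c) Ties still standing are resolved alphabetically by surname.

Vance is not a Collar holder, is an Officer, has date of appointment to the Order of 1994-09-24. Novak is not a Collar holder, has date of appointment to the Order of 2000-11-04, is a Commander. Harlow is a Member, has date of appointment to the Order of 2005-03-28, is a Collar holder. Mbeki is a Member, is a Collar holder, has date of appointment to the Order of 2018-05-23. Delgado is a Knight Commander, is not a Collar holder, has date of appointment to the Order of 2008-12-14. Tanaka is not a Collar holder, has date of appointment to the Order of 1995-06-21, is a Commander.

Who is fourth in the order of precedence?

Vance

By grade within the Order: Delgado (Knight Commander); then Novak and Tanaka (Commander); then Vance (Officer); then Harlow and Mbeki (Member).
Novak and Tanaka are each not a Collar holder, so the next rule applies.
Among Novak and Tanaka, alphabetically by surname: Novak before Tanaka.
Harlow and Mbeki are each a Collar holder, so the next rule applies.
Among Harlow and Mbeki, alphabetically by surname: Harlow before Mbeki.
Order: Delgado, Novak, Tanaka, Vance, Harlow, Mbeki.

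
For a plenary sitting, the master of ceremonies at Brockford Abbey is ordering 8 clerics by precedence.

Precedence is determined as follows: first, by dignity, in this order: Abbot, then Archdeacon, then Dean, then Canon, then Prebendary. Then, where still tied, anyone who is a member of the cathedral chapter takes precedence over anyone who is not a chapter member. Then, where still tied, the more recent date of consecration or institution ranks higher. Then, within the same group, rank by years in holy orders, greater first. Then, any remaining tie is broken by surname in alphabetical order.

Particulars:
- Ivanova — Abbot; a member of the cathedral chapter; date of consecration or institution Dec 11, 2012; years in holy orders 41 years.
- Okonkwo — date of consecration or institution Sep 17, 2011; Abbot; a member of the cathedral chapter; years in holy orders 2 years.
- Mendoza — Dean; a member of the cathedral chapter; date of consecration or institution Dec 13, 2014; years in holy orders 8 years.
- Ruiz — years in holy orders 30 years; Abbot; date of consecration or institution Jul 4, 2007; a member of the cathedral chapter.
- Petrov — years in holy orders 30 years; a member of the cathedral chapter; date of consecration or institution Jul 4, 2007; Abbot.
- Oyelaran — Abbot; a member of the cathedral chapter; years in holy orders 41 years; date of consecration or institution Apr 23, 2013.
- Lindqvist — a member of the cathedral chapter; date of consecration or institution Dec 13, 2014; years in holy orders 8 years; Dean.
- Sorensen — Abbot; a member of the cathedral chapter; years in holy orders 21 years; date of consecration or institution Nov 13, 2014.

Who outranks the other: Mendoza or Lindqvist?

By dignity: Sorensen, Oyelaran, Ivanova, Okonkwo, Petrov and Ruiz (Abbot); then Lindqvist and Mendoza (Dean).
Sorensen, Oyelaran, Ivanova, Okonkwo, Petrov and Ruiz are each a member of the cathedral chapter, so the next rule applies.
Among Sorensen, Oyelaran, Ivanova, Okonkwo, Petrov and Ruiz, by date of consecration or institution (later first): Sorensen (Nov 13, 2014) before Oyelaran (Apr 23, 2013) before Ivanova (Dec 11, 2012) before Okonkwo (Sep 17, 2011) before Petrov and Ruiz (Jul 4, 2007).
Petrov and Ruiz both have years in holy orders 30 years, so the next rule applies.
Among Petrov and Ruiz, alphabetically by surname: Petrov before Ruiz.
Lindqvist and Mendoza are each a member of the cathedral chapter, so the next rule applies.
Lindqvist and Mendoza both have date of consecration or institution Dec 13, 2014, so the next rule applies.
Lindqvist and Mendoza both have years in holy orders 8 years, so the next rule applies.
Among Lindqvist and Mendoza, alphabetically by surname: Lindqvist before Mendoza.
So Lindqvist takes precedence.

Lindqvist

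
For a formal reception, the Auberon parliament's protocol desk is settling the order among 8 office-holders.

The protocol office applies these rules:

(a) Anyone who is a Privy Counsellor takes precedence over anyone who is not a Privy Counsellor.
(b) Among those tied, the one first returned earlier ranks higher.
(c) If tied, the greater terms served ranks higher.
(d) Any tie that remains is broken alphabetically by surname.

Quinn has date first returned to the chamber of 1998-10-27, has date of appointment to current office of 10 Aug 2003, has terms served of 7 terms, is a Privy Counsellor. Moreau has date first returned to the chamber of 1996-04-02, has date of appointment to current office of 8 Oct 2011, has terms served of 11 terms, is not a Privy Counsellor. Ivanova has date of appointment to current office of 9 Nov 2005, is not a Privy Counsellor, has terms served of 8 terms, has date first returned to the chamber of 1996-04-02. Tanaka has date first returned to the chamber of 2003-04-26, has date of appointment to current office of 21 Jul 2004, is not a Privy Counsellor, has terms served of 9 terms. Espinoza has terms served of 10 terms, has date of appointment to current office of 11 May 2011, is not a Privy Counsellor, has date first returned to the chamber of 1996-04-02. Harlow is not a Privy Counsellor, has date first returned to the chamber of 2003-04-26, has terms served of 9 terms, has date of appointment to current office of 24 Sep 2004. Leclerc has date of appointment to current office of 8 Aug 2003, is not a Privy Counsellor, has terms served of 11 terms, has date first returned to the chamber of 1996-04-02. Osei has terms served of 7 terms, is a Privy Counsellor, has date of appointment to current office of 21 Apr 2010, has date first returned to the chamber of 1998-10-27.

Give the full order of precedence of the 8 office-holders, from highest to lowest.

Osei, Quinn, Leclerc, Moreau, Espinoza, Ivanova, Harlow, Tanaka

By the first rule: Osei and Quinn (both a Privy Counsellor); then Leclerc, Moreau, Espinoza, Ivanova, Harlow and Tanaka (each not a Privy Counsellor).
Osei and Quinn both have date first returned to the chamber 1998-10-27, so the next rule applies.
Osei and Quinn both have terms served 7 terms, so the next rule applies.
Among Osei and Quinn, alphabetically by surname: Osei before Quinn.
Among Leclerc, Moreau, Espinoza, Ivanova, Harlow and Tanaka, by date first returned to the chamber (earlier first): Leclerc, Moreau, Espinoza and Ivanova (1996-04-02) before Harlow and Tanaka (2003-04-26).
Among Leclerc, Moreau, Espinoza and Ivanova, by terms served (higher first): Leclerc and Moreau (11 terms) before Espinoza (10 terms) before Ivanova (8 terms).
Among Leclerc and Moreau, alphabetically by surname: Leclerc before Moreau.
Harlow and Tanaka both have terms served 9 terms, so the next rule applies.
Among Harlow and Tanaka, alphabetically by surname: Harlow before Tanaka.
Full order: Osei, Quinn, Leclerc, Moreau, Espinoza, Ivanova, Harlow, Tanaka.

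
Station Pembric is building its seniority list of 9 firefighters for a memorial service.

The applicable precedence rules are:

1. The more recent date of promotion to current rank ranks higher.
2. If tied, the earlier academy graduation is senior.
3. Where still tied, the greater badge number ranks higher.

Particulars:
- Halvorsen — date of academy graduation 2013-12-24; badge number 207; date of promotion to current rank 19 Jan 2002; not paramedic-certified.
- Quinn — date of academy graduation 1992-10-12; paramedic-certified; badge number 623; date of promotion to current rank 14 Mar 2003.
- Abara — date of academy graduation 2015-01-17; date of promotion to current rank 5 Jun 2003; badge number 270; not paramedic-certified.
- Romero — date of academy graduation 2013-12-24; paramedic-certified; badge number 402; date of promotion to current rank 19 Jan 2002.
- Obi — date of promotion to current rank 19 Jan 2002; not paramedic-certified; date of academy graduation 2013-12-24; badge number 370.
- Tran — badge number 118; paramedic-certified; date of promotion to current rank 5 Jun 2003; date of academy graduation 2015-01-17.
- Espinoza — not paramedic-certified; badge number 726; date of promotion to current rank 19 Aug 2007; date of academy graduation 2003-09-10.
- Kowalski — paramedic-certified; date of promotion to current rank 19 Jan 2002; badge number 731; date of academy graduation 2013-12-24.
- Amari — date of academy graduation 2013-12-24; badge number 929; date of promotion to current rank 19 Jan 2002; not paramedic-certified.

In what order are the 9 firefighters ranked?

By date of promotion to current rank (later first): Espinoza (19 Aug 2007); then Abara and Tran (both 5 Jun 2003); then Quinn (14 Mar 2003); then Amari, Kowalski, Romero, Obi and Halvorsen (each 19 Jan 2002).
Abara and Tran both have date of academy graduation 2015-01-17, so the next rule applies.
Among Abara and Tran, by badge number (higher first): Abara (270) before Tran (118).
Amari, Kowalski, Romero, Obi and Halvorsen all have date of academy graduation 2013-12-24, so the next rule applies.
Among Amari, Kowalski, Romero, Obi and Halvorsen, by badge number (higher first): Amari (929) before Kowalski (731) before Romero (402) before Obi (370) before Halvorsen (207).
Full order: Espinoza, Abara, Tran, Quinn, Amari, Kowalski, Romero, Obi, Halvorsen.

Espinoza, Abara, Tran, Quinn, Amari, Kowalski, Romero, Obi, Halvorsen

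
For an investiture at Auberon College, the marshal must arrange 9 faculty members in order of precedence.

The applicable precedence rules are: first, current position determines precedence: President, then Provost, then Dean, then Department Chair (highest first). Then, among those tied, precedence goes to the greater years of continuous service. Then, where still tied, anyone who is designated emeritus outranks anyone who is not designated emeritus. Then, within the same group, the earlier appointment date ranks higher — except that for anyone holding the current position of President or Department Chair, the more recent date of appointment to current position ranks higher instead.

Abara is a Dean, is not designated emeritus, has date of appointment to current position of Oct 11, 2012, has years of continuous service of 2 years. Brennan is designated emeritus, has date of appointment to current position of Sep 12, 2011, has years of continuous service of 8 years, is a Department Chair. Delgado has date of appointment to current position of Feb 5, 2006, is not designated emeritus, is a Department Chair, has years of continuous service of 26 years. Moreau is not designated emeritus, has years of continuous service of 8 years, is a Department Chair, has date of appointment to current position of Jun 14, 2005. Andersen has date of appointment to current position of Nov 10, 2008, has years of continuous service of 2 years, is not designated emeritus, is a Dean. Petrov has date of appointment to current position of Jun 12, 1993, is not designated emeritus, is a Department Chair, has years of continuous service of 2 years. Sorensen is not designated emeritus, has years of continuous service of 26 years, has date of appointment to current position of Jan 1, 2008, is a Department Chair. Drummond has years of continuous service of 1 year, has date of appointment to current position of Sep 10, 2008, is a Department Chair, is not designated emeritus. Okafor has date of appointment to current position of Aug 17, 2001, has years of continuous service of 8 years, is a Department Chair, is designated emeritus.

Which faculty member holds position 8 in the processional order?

By current position: Andersen and Abara (Dean); then Sorensen, Delgado, Brennan, Okafor, Moreau, Petrov and Drummond (Department Chair).
Andersen and Abara both have years of continuous service 2 years, so the next rule applies.
Andersen and Abara are each not designated emeritus, so the next rule applies.
Among Andersen and Abara, by date of appointment to current position (earlier first): Andersen (Nov 10, 2008) before Abara (Oct 11, 2012).
Among Sorensen, Delgado, Brennan, Okafor, Moreau, Petrov and Drummond, by years of continuous service (higher first): Sorensen and Delgado (26 years) before Brennan, Okafor and Moreau (8 years) before Petrov (2 years) before Drummond (1 year).
Sorensen and Delgado are each not designated emeritus, so the next rule applies.
Among Sorensen and Delgado, by date of appointment to current position (later first) (reversed rule for this group): Sorensen (Jan 1, 2008) before Delgado (Feb 5, 2006).
Among Brennan, Okafor and Moreau, designated emeritus before not designated emeritus: Brennan and Okafor (designated emeritus) before Moreau (not designated emeritus).
Among Brennan and Okafor, by date of appointment to current position (later first) (reversed rule for this group): Brennan (Sep 12, 2011) before Okafor (Aug 17, 2001).
Order: Andersen, Abara, Sorensen, Delgado, Brennan, Okafor, Moreau, Petrov, Drummond.

Petrov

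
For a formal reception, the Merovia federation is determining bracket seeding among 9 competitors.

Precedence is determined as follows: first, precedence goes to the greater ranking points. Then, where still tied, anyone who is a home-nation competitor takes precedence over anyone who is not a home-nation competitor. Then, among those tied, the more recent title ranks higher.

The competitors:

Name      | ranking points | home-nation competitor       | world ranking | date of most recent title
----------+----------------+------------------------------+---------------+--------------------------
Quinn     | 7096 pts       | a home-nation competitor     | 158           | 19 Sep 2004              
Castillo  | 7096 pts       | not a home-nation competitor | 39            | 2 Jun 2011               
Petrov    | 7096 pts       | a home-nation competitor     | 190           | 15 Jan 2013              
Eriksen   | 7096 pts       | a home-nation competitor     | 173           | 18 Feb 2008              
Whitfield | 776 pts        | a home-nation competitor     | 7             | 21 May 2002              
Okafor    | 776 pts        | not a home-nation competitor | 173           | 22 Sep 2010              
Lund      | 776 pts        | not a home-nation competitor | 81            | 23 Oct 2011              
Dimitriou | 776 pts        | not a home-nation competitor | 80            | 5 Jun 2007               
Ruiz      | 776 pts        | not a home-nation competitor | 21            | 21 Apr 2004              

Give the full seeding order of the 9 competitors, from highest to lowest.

By ranking points (higher first): Petrov, Eriksen, Quinn and Castillo (each 7096 pts); then Whitfield, Lund, Okafor, Dimitriou and Ruiz (each 776 pts).
Among Petrov, Eriksen, Quinn and Castillo, a home-nation competitor before not a home-nation competitor: Petrov, Eriksen and Quinn (a home-nation competitor) before Castillo (not a home-nation competitor).
Among Petrov, Eriksen and Quinn, by date of most recent title (later first): Petrov (15 Jan 2013) before Eriksen (18 Feb 2008) before Quinn (19 Sep 2004).
Among Whitfield, Lund, Okafor, Dimitriou and Ruiz, a home-nation competitor before not a home-nation competitor: Whitfield (a home-nation competitor) before Lund, Okafor, Dimitriou and Ruiz (not a home-nation competitor).
Among Lund, Okafor, Dimitriou and Ruiz, by date of most recent title (later first): Lund (23 Oct 2011) before Okafor (22 Sep 2010) before Dimitriou (5 Jun 2007) before Ruiz (21 Apr 2004).
Full order: Petrov, Eriksen, Quinn, Castillo, Whitfield, Lund, Okafor, Dimitriou, Ruiz.

Petrov, Eriksen, Quinn, Castillo, Whitfield, Lund, Okafor, Dimitriou, Ruiz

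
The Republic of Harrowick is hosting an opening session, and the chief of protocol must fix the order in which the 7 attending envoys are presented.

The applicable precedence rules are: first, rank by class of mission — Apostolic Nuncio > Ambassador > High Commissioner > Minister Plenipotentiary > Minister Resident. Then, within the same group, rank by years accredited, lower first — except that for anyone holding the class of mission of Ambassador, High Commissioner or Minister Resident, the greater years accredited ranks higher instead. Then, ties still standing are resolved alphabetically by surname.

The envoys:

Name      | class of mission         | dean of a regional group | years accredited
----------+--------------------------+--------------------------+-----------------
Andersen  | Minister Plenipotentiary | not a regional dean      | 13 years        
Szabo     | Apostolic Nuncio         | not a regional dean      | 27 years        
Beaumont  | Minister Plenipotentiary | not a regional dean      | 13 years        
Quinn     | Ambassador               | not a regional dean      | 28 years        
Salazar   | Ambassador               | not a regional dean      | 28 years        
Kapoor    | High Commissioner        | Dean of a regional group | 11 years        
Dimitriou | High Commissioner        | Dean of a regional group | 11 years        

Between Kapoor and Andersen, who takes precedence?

Kapoor

By class of mission: Szabo (Apostolic Nuncio); then Quinn and Salazar (Ambassador); then Dimitriou and Kapoor (High Commissioner); then Andersen and Beaumont (Minister Plenipotentiary).
Quinn and Salazar both have years accredited 28 years, so the next rule applies.
Among Quinn and Salazar, alphabetically by surname: Quinn before Salazar.
Dimitriou and Kapoor both have years accredited 11 years, so the next rule applies.
Among Dimitriou and Kapoor, alphabetically by surname: Dimitriou before Kapoor.
Andersen and Beaumont both have years accredited 13 years, so the next rule applies.
Among Andersen and Beaumont, alphabetically by surname: Andersen before Beaumont.
So Kapoor takes precedence.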